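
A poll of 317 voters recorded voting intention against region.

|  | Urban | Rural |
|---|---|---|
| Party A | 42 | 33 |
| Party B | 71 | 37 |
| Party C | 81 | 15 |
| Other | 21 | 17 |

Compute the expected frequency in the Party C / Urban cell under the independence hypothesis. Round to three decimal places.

65.110

Row total (Party C) = 96; column total (Urban) = 215; grand total N = 317.
Expected count = (row total × column total) / N = 96 × 215 / 317 = 65.110.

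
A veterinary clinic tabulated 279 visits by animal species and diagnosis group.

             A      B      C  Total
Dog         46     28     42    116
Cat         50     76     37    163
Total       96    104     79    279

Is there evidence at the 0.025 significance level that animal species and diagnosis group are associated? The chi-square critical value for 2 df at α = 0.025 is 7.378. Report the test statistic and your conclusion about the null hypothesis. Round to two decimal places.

15.15; reject H₀

Grand total N = 279.
Expected counts (row total × column total / N):
  Dog, A: 116×96/279 = 39.914
  Dog, B: 116×104/279 = 43.240
  Dog, C: 116×79/279 = 32.846
  Cat, A: 163×96/279 = 56.086
  Cat, B: 163×104/279 = 60.760
  Cat, C: 163×79/279 = 46.154
Contributions (O − E)²/E:
  (46 − 39.914)²/39.914 = 0.9280
  (28 − 43.240)²/43.240 = 5.3714
  (42 − 32.846)²/32.846 = 2.5512
  (50 − 56.086)²/56.086 = 0.6604
  (76 − 60.760)²/60.760 = 3.8225
  (37 − 46.154)²/46.154 = 1.8156
χ² = 0.9280 + 5.3714 + 2.5512 + 0.6604 + 3.8225 + 1.8156 = 15.15
df = (2−1)(3−1) = 2. Since 15.15 > 7.378, reject the null hypothesis of independence at α = 0.025.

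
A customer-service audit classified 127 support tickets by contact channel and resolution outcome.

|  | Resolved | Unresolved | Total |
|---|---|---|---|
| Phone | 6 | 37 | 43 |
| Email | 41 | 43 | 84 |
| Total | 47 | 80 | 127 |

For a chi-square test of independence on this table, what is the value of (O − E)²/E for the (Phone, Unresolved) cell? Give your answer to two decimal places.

3.63

Row total (Phone) = 43; column total (Unresolved) = 80; N = 127.
Expected count E = 43 × 80 / 127 = 27.087.
Contribution = (O − E)²/E = (37 − 27.087)² / 27.087 = 3.63.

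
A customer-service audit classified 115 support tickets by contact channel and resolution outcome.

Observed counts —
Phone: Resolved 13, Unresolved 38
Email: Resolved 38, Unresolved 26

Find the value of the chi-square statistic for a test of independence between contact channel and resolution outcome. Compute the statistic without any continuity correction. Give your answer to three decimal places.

Row totals: 51, 64. Column totals: 51, 64. Grand total N = 115.
Expected counts (row total × column total / N):
  Phone, Resolved: 51×51/115 = 22.6174
  Phone, Unresolved: 51×64/115 = 28.3826
  Email, Resolved: 64×51/115 = 28.3826
  Email, Unresolved: 64×64/115 = 35.6174
Contributions (O − E)²/E:
  (13 − 22.6174)²/22.6174 = 4.0895
  (38 − 28.3826)²/28.3826 = 3.2588
  (38 − 28.3826)²/28.3826 = 3.2588
  (26 − 35.6174)²/35.6174 = 2.5969
χ² = 4.0895 + 3.2588 + 3.2588 + 2.5969 = 13.204

13.204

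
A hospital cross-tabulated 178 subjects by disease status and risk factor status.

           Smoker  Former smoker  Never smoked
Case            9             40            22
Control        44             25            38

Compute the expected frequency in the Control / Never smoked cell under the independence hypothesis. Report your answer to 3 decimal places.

Row total (Control) = 107; column total (Never smoked) = 60; grand total N = 178.
Expected count = (row total × column total) / N = 107 × 60 / 178 = 36.067.

36.067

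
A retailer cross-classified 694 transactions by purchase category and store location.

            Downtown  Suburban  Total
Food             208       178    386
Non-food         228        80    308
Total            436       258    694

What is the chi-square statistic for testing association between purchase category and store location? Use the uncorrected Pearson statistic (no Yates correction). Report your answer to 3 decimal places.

Grand total N = 694.
Expected counts (row total × column total / N):
  Food, Downtown: 386×436/694 = 242.5014
  Food, Suburban: 386×258/694 = 143.4986
  Non-food, Downtown: 308×436/694 = 193.4986
  Non-food, Suburban: 308×258/694 = 114.5014
Contributions (O − E)²/E:
  (208 − 242.5014)²/242.5014 = 4.9086
  (178 − 143.4986)²/143.4986 = 8.2952
  (228 − 193.4986)²/193.4986 = 6.1517
  (80 − 114.5014)²/114.5014 = 10.3959
χ² = 4.9086 + 8.2952 + 6.1517 + 10.3959 = 29.751

29.751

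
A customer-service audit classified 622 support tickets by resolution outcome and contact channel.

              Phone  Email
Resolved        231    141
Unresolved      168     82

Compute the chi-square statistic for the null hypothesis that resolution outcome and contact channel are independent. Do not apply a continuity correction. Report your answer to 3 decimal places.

Row totals: 372, 250. Column totals: 399, 223. Grand total N = 622.
Expected counts (row total × column total / N):
  Resolved, Phone: 372×399/622 = 238.6302
  Resolved, Email: 372×223/622 = 133.3698
  Unresolved, Phone: 250×399/622 = 160.3698
  Unresolved, Email: 250×223/622 = 89.6302
Contributions (O − E)²/E:
  (231 − 238.6302)²/238.6302 = 0.2440
  (141 − 133.3698)²/133.3698 = 0.4365
  (168 − 160.3698)²/160.3698 = 0.3630
  (82 − 89.6302)²/89.6302 = 0.6496
χ² = 0.2440 + 0.4365 + 0.3630 + 0.6496 = 1.693

1.693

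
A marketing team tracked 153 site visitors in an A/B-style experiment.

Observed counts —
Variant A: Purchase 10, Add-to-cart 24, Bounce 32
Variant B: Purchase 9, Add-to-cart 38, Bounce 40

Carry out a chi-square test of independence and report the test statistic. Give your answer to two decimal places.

Row totals: 66, 87. Column totals: 19, 62, 72. Grand total N = 153.
Expected counts (row total × column total / N):
  Variant A, Purchase: 66×19/153 = 8.196
  Variant A, Add-to-cart: 66×62/153 = 26.745
  Variant A, Bounce: 66×72/153 = 31.059
  Variant B, Purchase: 87×19/153 = 10.804
  Variant B, Add-to-cart: 87×62/153 = 35.255
  Variant B, Bounce: 87×72/153 = 40.941
Contributions (O − E)²/E:
  (10 − 8.196)²/8.196 = 0.3971
  (24 − 26.745)²/26.745 = 0.2817
  (32 − 31.059)²/31.059 = 0.0285
  (9 − 10.804)²/10.804 = 0.3012
  (38 − 35.255)²/35.255 = 0.2137
  (40 − 40.941)²/40.941 = 0.0216
χ² = 0.3971 + 0.2817 + 0.0285 + 0.3012 + 0.2137 + 0.0216 = 1.24

1.24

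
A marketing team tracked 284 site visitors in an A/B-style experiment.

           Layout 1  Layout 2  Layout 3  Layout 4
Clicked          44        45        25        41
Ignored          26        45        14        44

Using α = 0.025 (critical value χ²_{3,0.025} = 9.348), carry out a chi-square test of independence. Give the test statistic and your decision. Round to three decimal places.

Row totals: 155, 129. Column totals: 70, 90, 39, 85. Grand total N = 284.
Expected counts (row total × column total / N):
  Clicked, Layout 1: 155×70/284 = 38.2042
  Clicked, Layout 2: 155×90/284 = 49.1197
  Clicked, Layout 3: 155×39/284 = 21.2852
  Clicked, Layout 4: 155×85/284 = 46.3908
  Ignored, Layout 1: 129×70/284 = 31.7958
  Ignored, Layout 2: 129×90/284 = 40.8803
  Ignored, Layout 3: 129×39/284 = 17.7148
  Ignored, Layout 4: 129×85/284 = 38.6092
Contributions (O − E)²/E:
  (44 − 38.2042)²/38.2042 = 0.8793
  (45 − 49.1197)²/49.1197 = 0.3455
  (25 − 21.2852)²/21.2852 = 0.6483
  (41 − 46.3908)²/46.3908 = 0.6264
  (26 − 31.7958)²/31.7958 = 1.0565
  (45 − 40.8803)²/40.8803 = 0.4152
  (14 − 17.7148)²/17.7148 = 0.7790
  (44 − 38.6092)²/38.6092 = 0.7527
χ² = 0.8793 + 0.3455 + 0.6483 + 0.6264 + 1.0565 + 0.4152 + 0.7790 + 0.7527 = 5.503
df = (2−1)(4−1) = 3. Since 5.503 < 9.348, fail to reject the null hypothesis of independence at α = 0.025.

5.503; fail to reject H₀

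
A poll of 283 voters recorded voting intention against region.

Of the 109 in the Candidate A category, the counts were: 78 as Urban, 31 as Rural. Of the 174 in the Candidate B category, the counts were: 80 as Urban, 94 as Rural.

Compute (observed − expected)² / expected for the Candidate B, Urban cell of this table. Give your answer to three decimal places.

Row total (Candidate B) = 174; column total (Urban) = 158; N = 283.
Expected count E = 174 × 158 / 283 = 97.1449.
Contribution = (O − E)²/E = (80 − 97.1449)² / 97.1449 = 3.026.

3.026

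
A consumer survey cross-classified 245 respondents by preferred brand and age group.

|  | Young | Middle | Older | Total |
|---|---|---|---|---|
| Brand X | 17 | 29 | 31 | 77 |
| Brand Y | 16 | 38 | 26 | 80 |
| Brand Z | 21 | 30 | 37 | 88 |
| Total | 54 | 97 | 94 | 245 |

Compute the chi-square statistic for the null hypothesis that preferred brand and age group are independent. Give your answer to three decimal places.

3.393

Grand total N = 245.
Expected counts (row total × column total / N):
  Brand X, Young: 77×54/245 = 16.9714
  Brand X, Middle: 77×97/245 = 30.4857
  Brand X, Older: 77×94/245 = 29.5429
  Brand Y, Young: 80×54/245 = 17.6327
  Brand Y, Middle: 80×97/245 = 31.6735
  Brand Y, Older: 80×94/245 = 30.6939
  Brand Z, Young: 88×54/245 = 19.3959
  Brand Z, Middle: 88×97/245 = 34.8408
  Brand Z, Older: 88×94/245 = 33.7633
Contributions (O − E)²/E:
  (17 − 16.9714)²/16.9714 = 0.0000
  (29 − 30.4857)²/30.4857 = 0.0724
  (31 − 29.5429)²/29.5429 = 0.0719
  (16 − 17.6327)²/17.6327 = 0.1512
  (38 − 31.6735)²/31.6735 = 1.2637
  (26 − 30.6939)²/30.6939 = 0.7178
  (21 − 19.3959)²/19.3959 = 0.1327
  (30 − 34.8408)²/34.8408 = 0.6726
  (37 − 33.7633)²/33.7633 = 0.3103
χ² = 0.0000 + 0.0724 + 0.0719 + 0.1512 + 1.2637 + 0.7178 + 0.1327 + 0.6726 + 0.3103 = 3.393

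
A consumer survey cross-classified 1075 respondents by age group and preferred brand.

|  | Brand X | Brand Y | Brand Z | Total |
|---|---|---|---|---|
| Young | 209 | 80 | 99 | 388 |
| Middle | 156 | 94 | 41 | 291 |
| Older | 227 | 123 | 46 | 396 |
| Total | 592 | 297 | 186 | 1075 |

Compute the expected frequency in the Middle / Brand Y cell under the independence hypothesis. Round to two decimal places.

80.40

Row total (Middle) = 291; column total (Brand Y) = 297; grand total N = 1075.
Expected count = (row total × column total) / N = 291 × 297 / 1075 = 80.40.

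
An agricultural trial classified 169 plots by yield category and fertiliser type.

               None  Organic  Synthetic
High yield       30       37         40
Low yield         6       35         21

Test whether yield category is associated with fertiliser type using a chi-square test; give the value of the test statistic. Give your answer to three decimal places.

10.754

Row totals: 107, 62. Column totals: 36, 72, 61. Grand total N = 169.
Expected counts (row total × column total / N):
  High yield, None: 107×36/169 = 22.7929
  High yield, Organic: 107×72/169 = 45.5858
  High yield, Synthetic: 107×61/169 = 38.6213
  Low yield, None: 62×36/169 = 13.2071
  Low yield, Organic: 62×72/169 = 26.4142
  Low yield, Synthetic: 62×61/169 = 22.3787
Contributions (O − E)²/E:
  (30 − 22.7929)²/22.7929 = 2.2789
  (37 − 45.5858)²/45.5858 = 1.6171
  (40 − 38.6213)²/38.6213 = 0.0492
  (6 − 13.2071)²/13.2071 = 3.9329
  (35 − 26.4142)²/26.4142 = 2.7908
  (21 − 22.3787)²/22.3787 = 0.0849
χ² = 2.2789 + 1.6171 + 0.0492 + 3.9329 + 2.7908 + 0.0849 = 10.754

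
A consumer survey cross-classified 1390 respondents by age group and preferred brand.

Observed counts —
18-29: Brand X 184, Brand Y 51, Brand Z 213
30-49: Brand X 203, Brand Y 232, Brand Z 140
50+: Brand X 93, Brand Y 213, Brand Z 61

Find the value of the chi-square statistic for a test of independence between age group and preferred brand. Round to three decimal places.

Row totals: 448, 575, 367. Column totals: 480, 496, 414. Grand total N = 1390.
Expected counts (row total × column total / N):
  18-29, Brand X: 448×480/1390 = 154.7050
  18-29, Brand Y: 448×496/1390 = 159.8619
  18-29, Brand Z: 448×414/1390 = 133.4331
  30-49, Brand X: 575×480/1390 = 198.5612
  30-49, Brand Y: 575×496/1390 = 205.1799
  30-49, Brand Z: 575×414/1390 = 171.2590
  50+, Brand X: 367×480/1390 = 126.7338
  50+, Brand Y: 367×496/1390 = 130.9583
  50+, Brand Z: 367×414/1390 = 109.3079
Contributions (O − E)²/E:
  (184 − 154.7050)²/154.7050 = 5.5473
  (51 − 159.8619)²/159.8619 = 74.1322
  (213 − 133.4331)²/133.4331 = 47.4462
  (203 − 198.5612)²/198.5612 = 0.0992
  (232 − 205.1799)²/205.1799 = 3.5058
  (140 − 171.2590)²/171.2590 = 5.7055
  (93 − 126.7338)²/126.7338 = 8.9792
  (213 − 130.9583)²/130.9583 = 51.3968
  (61 − 109.3079)²/109.3079 = 21.3494
χ² = 5.5473 + 74.1322 + 47.4462 + 0.0992 + 3.5058 + 5.7055 + 8.9792 + 51.3968 + 21.3494 = 218.162

218.162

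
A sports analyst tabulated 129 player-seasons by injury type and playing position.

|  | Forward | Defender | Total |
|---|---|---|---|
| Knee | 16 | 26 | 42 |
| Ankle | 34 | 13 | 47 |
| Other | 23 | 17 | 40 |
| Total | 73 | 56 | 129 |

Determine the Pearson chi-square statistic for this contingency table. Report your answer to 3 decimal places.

Grand total N = 129.
Expected counts (row total × column total / N):
  Knee, Forward: 42×73/129 = 23.7674
  Knee, Defender: 42×56/129 = 18.2326
  Ankle, Forward: 47×73/129 = 26.5969
  Ankle, Defender: 47×56/129 = 20.4031
  Other, Forward: 40×73/129 = 22.6357
  Other, Defender: 40×56/129 = 17.3643
Contributions (O − E)²/E:
  (16 − 23.7674)²/23.7674 = 2.5385
  (26 − 18.2326)²/18.2326 = 3.3090
  (34 − 26.5969)²/26.5969 = 2.0606
  (13 − 20.4031)²/20.4031 = 2.6862
  (23 − 22.6357)²/22.6357 = 0.0059
  (17 − 17.3643)²/17.3643 = 0.0076
χ² = 2.5385 + 3.3090 + 2.0606 + 2.6862 + 0.0059 + 0.0076 = 10.608

10.608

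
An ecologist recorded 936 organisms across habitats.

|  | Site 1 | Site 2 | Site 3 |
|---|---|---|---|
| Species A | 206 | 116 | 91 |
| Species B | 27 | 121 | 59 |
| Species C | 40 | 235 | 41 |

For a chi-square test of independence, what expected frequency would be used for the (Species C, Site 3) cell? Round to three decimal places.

64.483

Row total (Species C) = 316; column total (Site 3) = 191; grand total N = 936.
Expected count = (row total × column total) / N = 316 × 191 / 936 = 64.483.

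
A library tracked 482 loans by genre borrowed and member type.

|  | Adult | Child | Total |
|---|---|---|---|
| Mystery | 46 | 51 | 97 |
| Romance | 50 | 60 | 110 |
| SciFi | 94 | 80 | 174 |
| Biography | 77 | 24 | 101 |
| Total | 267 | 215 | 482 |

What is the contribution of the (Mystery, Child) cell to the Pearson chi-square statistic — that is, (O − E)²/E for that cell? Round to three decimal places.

1.382

Row total (Mystery) = 97; column total (Child) = 215; N = 482.
Expected count E = 97 × 215 / 482 = 43.2676.
Contribution = (O − E)²/E = (51 − 43.2676)² / 43.2676 = 1.382.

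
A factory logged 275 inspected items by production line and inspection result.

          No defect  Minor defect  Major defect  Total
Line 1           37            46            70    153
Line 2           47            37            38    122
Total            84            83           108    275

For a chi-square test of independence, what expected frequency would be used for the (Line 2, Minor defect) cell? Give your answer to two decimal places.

Row total (Line 2) = 122; column total (Minor defect) = 83; grand total N = 275.
Expected count = (row total × column total) / N = 122 × 83 / 275 = 36.82.

36.82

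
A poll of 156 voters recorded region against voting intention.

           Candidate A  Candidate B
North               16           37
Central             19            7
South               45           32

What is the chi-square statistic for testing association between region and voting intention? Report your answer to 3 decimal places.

15.962

Row totals: 53, 26, 77. Column totals: 80, 76. Grand total N = 156.
Expected counts (row total × column total / N):
  North, Candidate A: 53×80/156 = 27.1795
  North, Candidate B: 53×76/156 = 25.8205
  Central, Candidate A: 26×80/156 = 13.3333
  Central, Candidate B: 26×76/156 = 12.6667
  South, Candidate A: 77×80/156 = 39.4872
  South, Candidate B: 77×76/156 = 37.5128
Contributions (O − E)²/E:
  (16 − 27.1795)²/27.1795 = 4.5984
  (37 − 25.8205)²/25.8205 = 4.8404
  (19 − 13.3333)²/13.3333 = 2.4084
  (7 − 12.6667)²/12.6667 = 2.5351
  (45 − 39.4872)²/39.4872 = 0.7696
  (32 − 37.5128)²/37.5128 = 0.8101
χ² = 4.5984 + 4.8404 + 2.4084 + 2.5351 + 0.7696 + 0.8101 = 15.962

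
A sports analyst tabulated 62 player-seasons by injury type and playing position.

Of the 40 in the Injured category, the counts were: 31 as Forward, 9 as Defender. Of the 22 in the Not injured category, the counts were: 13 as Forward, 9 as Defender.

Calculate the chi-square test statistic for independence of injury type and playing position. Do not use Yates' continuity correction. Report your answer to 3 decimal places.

2.335

Row totals: 40, 22. Column totals: 44, 18. Grand total N = 62.
Expected counts (row total × column total / N):
  Injured, Forward: 40×44/62 = 28.3871
  Injured, Defender: 40×18/62 = 11.6129
  Not injured, Forward: 22×44/62 = 15.6129
  Not injured, Defender: 22×18/62 = 6.3871
Contributions (O − E)²/E:
  (31 − 28.3871)²/28.3871 = 0.2405
  (9 − 11.6129)²/11.6129 = 0.5879
  (13 − 15.6129)²/15.6129 = 0.4373
  (9 − 6.3871)²/6.3871 = 1.0689
χ² = 0.2405 + 0.5879 + 0.4373 + 1.0689 = 2.335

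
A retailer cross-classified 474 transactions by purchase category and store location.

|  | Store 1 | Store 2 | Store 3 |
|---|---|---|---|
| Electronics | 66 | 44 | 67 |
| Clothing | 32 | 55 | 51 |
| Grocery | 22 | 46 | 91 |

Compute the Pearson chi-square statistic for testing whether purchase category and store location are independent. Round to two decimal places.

Row totals: 177, 138, 159. Column totals: 120, 145, 209. Grand total N = 474.
Expected counts (row total × column total / N):
  Electronics, Store 1: 177×120/474 = 44.810
  Electronics, Store 2: 177×145/474 = 54.146
  Electronics, Store 3: 177×209/474 = 78.044
  Clothing, Store 1: 138×120/474 = 34.937
  Clothing, Store 2: 138×145/474 = 42.215
  Clothing, Store 3: 138×209/474 = 60.848
  Grocery, Store 1: 159×120/474 = 40.253
  Grocery, Store 2: 159×145/474 = 48.639
  Grocery, Store 3: 159×209/474 = 70.108
Contributions (O − E)²/E:
  (66 − 44.810)²/44.810 = 10.0204
  (44 − 54.146)²/54.146 = 1.9012
  (67 − 78.044)²/78.044 = 1.5628
  (32 − 34.937)²/34.937 = 0.2469
  (55 − 42.215)²/42.215 = 3.8720
  (51 − 60.848)²/60.848 = 1.5939
  (22 − 40.253)²/40.253 = 8.2769
  (46 − 48.639)²/48.639 = 0.1432
  (91 − 70.108)²/70.108 = 6.2258
χ² = 10.0204 + 1.9012 + 1.5628 + 0.2469 + 3.8720 + 1.5939 + 8.2769 + 0.1432 + 6.2258 = 33.84

33.84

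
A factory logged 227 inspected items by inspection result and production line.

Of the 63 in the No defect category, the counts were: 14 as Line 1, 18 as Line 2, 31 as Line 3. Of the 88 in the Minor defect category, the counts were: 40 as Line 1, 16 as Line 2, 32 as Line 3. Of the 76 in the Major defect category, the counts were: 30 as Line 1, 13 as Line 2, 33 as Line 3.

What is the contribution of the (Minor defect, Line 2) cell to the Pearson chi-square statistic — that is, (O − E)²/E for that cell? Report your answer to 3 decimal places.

0.271

Row total (Minor defect) = 88; column total (Line 2) = 47; N = 227.
Expected count E = 88 × 47 / 227 = 18.2203.
Contribution = (O − E)²/E = (16 − 18.2203)² / 18.2203 = 0.271.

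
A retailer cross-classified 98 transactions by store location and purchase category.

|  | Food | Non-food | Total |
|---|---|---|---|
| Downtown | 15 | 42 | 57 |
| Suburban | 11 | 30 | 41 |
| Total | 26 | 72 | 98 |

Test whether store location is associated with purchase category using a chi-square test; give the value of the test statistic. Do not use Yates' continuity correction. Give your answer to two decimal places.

Grand total N = 98.
Expected counts (row total × column total / N):
  Downtown, Food: 57×26/98 = 15.122
  Downtown, Non-food: 57×72/98 = 41.878
  Suburban, Food: 41×26/98 = 10.878
  Suburban, Non-food: 41×72/98 = 30.122
Contributions (O − E)²/E:
  (15 − 15.122)²/15.122 = 0.0010
  (42 − 41.878)²/41.878 = 0.0004
  (11 − 10.878)²/10.878 = 0.0014
  (30 − 30.122)²/30.122 = 0.0005
χ² = 0.0010 + 0.0004 + 0.0014 + 0.0005 = 0.00

0.00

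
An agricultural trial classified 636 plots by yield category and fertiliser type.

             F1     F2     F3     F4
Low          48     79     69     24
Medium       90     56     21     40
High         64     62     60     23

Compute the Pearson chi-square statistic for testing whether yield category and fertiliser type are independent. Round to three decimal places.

Row totals: 220, 207, 209. Column totals: 202, 197, 150, 87. Grand total N = 636.
Expected counts (row total × column total / N):
  Low, F1: 220×202/636 = 69.8742
  Low, F2: 220×197/636 = 68.1447
  Low, F3: 220×150/636 = 51.8868
  Low, F4: 220×87/636 = 30.0943
  Medium, F1: 207×202/636 = 65.7453
  Medium, F2: 207×197/636 = 64.1179
  Medium, F3: 207×150/636 = 48.8208
  Medium, F4: 207×87/636 = 28.3160
  High, F1: 209×202/636 = 66.3805
  High, F2: 209×197/636 = 64.7374
  High, F3: 209×150/636 = 49.2925
  High, F4: 209×87/636 = 28.5896
Contributions (O − E)²/E:
  (48 − 69.8742)²/69.8742 = 6.8477
  (79 − 68.1447)²/68.1447 = 1.7292
  (69 − 51.8868)²/51.8868 = 5.6442
  (24 − 30.0943)²/30.0943 = 1.2341
  (90 − 65.7453)²/65.7453 = 8.9480
  (56 − 64.1179)²/64.1179 = 1.0278
  (21 − 48.8208)²/48.8208 = 15.8538
  (40 − 28.3160)²/28.3160 = 4.8212
  (64 − 66.3805)²/66.3805 = 0.0854
  (62 − 64.7374)²/64.7374 = 0.1158
  (60 − 49.2925)²/49.2925 = 2.3259
  (23 − 28.5896)²/28.5896 = 1.0928
χ² = 6.8477 + 1.7292 + 5.6442 + 1.2341 + 8.9480 + 1.0278 + 15.8538 + 4.8212 + 0.0854 + 0.1158 + 2.3259 + 1.0928 = 49.726

49.726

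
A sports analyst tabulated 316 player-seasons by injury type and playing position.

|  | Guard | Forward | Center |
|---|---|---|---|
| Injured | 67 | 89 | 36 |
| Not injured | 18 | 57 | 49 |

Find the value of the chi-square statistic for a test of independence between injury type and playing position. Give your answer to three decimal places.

Row totals: 192, 124. Column totals: 85, 146, 85. Grand total N = 316.
Expected counts (row total × column total / N):
  Injured, Guard: 192×85/316 = 51.6456
  Injured, Forward: 192×146/316 = 88.7089
  Injured, Center: 192×85/316 = 51.6456
  Not injured, Guard: 124×85/316 = 33.3544
  Not injured, Forward: 124×146/316 = 57.2911
  Not injured, Center: 124×85/316 = 33.3544
Contributions (O − E)²/E:
  (67 − 51.6456)²/51.6456 = 4.5649
  (89 − 88.7089)²/88.7089 = 0.0010
  (36 − 51.6456)²/51.6456 = 4.7397
  (18 − 33.3544)²/33.3544 = 7.0683
  (57 − 57.2911)²/57.2911 = 0.0015
  (49 − 33.3544)²/33.3544 = 7.3389
χ² = 4.5649 + 0.0010 + 4.7397 + 7.0683 + 0.0015 + 7.3389 = 23.714

23.714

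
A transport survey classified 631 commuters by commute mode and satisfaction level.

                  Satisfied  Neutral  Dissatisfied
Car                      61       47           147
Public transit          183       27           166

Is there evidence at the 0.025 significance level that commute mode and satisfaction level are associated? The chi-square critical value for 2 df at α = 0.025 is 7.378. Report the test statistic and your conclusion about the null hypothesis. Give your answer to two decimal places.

46.05; reject H₀

Row totals: 255, 376. Column totals: 244, 74, 313. Grand total N = 631.
Expected counts (row total × column total / N):
  Car, Satisfied: 255×244/631 = 98.605
  Car, Neutral: 255×74/631 = 29.905
  Car, Dissatisfied: 255×313/631 = 126.490
  Public transit, Satisfied: 376×244/631 = 145.395
  Public transit, Neutral: 376×74/631 = 44.095
  Public transit, Dissatisfied: 376×313/631 = 186.510
Contributions (O − E)²/E:
  (61 − 98.605)²/98.605 = 14.3414
  (47 − 29.905)²/29.905 = 9.7722
  (147 − 126.490)²/126.490 = 3.3256
  (183 − 145.395)²/145.395 = 9.7262
  (27 − 44.095)²/44.095 = 6.6275
  (166 − 186.510)²/186.510 = 2.2554
χ² = 14.3414 + 9.7722 + 3.3256 + 9.7262 + 6.6275 + 2.2554 = 46.05
df = (2−1)(3−1) = 2. Since 46.05 > 7.378, reject the null hypothesis of independence at α = 0.025.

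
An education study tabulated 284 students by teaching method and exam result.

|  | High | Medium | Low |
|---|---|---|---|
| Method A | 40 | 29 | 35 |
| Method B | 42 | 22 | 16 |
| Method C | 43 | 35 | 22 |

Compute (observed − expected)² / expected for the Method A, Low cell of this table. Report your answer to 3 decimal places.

2.557

Row total (Method A) = 104; column total (Low) = 73; N = 284.
Expected count E = 104 × 73 / 284 = 26.7324.
Contribution = (O − E)²/E = (35 − 26.7324)² / 26.7324 = 2.557.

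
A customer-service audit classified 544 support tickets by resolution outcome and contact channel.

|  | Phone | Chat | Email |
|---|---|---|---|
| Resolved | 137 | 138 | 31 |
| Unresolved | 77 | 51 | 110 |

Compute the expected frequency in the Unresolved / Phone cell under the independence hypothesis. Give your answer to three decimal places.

Row total (Unresolved) = 238; column total (Phone) = 214; grand total N = 544.
Expected count = (row total × column total) / N = 238 × 214 / 544 = 93.625.

93.625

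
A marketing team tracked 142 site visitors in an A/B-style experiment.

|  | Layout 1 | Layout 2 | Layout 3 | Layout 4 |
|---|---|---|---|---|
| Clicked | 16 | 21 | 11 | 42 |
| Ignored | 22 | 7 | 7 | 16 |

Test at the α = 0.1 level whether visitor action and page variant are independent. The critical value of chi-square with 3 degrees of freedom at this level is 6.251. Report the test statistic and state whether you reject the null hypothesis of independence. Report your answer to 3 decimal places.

Row totals: 90, 52. Column totals: 38, 28, 18, 58. Grand total N = 142.
Expected counts (row total × column total / N):
  Clicked, Layout 1: 90×38/142 = 24.0845
  Clicked, Layout 2: 90×28/142 = 17.7465
  Clicked, Layout 3: 90×18/142 = 11.4085
  Clicked, Layout 4: 90×58/142 = 36.7606
  Ignored, Layout 1: 52×38/142 = 13.9155
  Ignored, Layout 2: 52×28/142 = 10.2535
  Ignored, Layout 3: 52×18/142 = 6.5915
  Ignored, Layout 4: 52×58/142 = 21.2394
Contributions (O − E)²/E:
  (16 − 24.0845)²/24.0845 = 2.7137
  (21 − 17.7465)²/17.7465 = 0.5965
  (11 − 11.4085)²/11.4085 = 0.0146
  (42 − 36.7606)²/36.7606 = 0.7468
  (22 − 13.9155)²/13.9155 = 4.6969
  (7 − 10.2535)²/10.2535 = 1.0324
  (7 − 6.5915)²/6.5915 = 0.0253
  (16 − 21.2394)²/21.2394 = 1.2925
χ² = 2.7137 + 0.5965 + 0.0146 + 0.7468 + 4.6969 + 1.0324 + 0.0253 + 1.2925 = 11.119
df = (2−1)(4−1) = 3. Since 11.119 > 6.251, reject the null hypothesis of independence at α = 0.1.

11.119; reject H₀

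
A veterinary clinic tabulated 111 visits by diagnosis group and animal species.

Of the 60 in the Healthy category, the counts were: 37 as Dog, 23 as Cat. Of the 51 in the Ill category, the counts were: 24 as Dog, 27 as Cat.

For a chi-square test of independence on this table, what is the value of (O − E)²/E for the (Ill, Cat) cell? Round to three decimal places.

0.706

Row total (Ill) = 51; column total (Cat) = 50; N = 111.
Expected count E = 51 × 50 / 111 = 22.9730.
Contribution = (O − E)²/E = (27 − 22.9730)² / 22.9730 = 0.706.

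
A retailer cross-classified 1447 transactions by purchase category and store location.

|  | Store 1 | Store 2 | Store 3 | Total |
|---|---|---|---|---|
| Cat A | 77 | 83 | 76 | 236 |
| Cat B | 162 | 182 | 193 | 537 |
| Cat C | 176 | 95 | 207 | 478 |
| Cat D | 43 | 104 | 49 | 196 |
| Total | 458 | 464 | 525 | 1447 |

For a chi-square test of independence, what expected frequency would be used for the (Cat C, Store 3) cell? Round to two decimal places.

Row total (Cat C) = 478; column total (Store 3) = 525; grand total N = 1447.
Expected count = (row total × column total) / N = 478 × 525 / 1447 = 173.43.

173.43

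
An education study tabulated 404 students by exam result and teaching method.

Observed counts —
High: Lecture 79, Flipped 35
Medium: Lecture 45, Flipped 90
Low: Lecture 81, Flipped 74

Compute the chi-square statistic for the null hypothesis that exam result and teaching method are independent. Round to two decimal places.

Row totals: 114, 135, 155. Column totals: 205, 199. Grand total N = 404.
Expected counts (row total × column total / N):
  High, Lecture: 114×205/404 = 57.847
  High, Flipped: 114×199/404 = 56.153
  Medium, Lecture: 135×205/404 = 68.502
  Medium, Flipped: 135×199/404 = 66.498
  Low, Lecture: 155×205/404 = 78.651
  Low, Flipped: 155×199/404 = 76.349
Contributions (O − E)²/E:
  (79 − 57.847)²/57.847 = 7.7350
  (35 − 56.153)²/56.153 = 7.9684
  (45 − 68.502)²/68.502 = 8.0632
  (90 − 66.498)²/66.498 = 8.3062
  (81 − 78.651)²/78.651 = 0.0702
  (74 − 76.349)²/76.349 = 0.0723
χ² = 7.7350 + 7.9684 + 8.0632 + 8.3062 + 0.0702 + 0.0723 = 32.22

32.22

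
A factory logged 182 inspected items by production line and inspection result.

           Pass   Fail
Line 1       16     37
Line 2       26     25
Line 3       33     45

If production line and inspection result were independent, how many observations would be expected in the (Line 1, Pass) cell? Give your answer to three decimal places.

Row total (Line 1) = 53; column total (Pass) = 75; grand total N = 182.
Expected count = (row total × column total) / N = 53 × 75 / 182 = 21.841.

21.841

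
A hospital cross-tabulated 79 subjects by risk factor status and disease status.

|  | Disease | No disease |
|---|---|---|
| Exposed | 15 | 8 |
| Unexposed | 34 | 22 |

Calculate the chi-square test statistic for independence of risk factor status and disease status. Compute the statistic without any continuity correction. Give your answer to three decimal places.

Row totals: 23, 56. Column totals: 49, 30. Grand total N = 79.
Expected counts (row total × column total / N):
  Exposed, Disease: 23×49/79 = 14.2658
  Exposed, No disease: 23×30/79 = 8.7342
  Unexposed, Disease: 56×49/79 = 34.7342
  Unexposed, No disease: 56×30/79 = 21.2658
Contributions (O − E)²/E:
  (15 − 14.2658)²/14.2658 = 0.0378
  (8 − 8.7342)²/8.7342 = 0.0617
  (34 − 34.7342)²/34.7342 = 0.0155
  (22 − 21.2658)²/21.2658 = 0.0253
χ² = 0.0378 + 0.0617 + 0.0155 + 0.0253 = 0.140

0.140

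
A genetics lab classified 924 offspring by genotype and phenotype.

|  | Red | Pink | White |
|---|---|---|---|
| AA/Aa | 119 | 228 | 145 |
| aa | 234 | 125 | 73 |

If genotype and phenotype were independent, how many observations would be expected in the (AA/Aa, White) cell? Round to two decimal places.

Row total (AA/Aa) = 492; column total (White) = 218; grand total N = 924.
Expected count = (row total × column total) / N = 492 × 218 / 924 = 116.08.

116.08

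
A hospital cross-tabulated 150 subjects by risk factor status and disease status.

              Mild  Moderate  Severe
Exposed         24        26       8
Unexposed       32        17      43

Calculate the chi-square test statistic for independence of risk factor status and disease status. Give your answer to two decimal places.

Row totals: 58, 92. Column totals: 56, 43, 51. Grand total N = 150.
Expected counts (row total × column total / N):
  Exposed, Mild: 58×56/150 = 21.653
  Exposed, Moderate: 58×43/150 = 16.627
  Exposed, Severe: 58×51/150 = 19.720
  Unexposed, Mild: 92×56/150 = 34.347
  Unexposed, Moderate: 92×43/150 = 26.373
  Unexposed, Severe: 92×51/150 = 31.280
Contributions (O − E)²/E:
  (24 − 21.653)²/21.653 = 0.2544
  (26 − 16.627)²/16.627 = 5.2838
  (8 − 19.720)²/19.720 = 6.9654
  (32 − 34.347)²/34.347 = 0.1604
  (17 − 26.373)²/26.373 = 3.3312
  (43 − 31.280)²/31.280 = 4.3913
χ² = 0.2544 + 5.2838 + 6.9654 + 0.1604 + 3.3312 + 4.3913 = 20.39

20.39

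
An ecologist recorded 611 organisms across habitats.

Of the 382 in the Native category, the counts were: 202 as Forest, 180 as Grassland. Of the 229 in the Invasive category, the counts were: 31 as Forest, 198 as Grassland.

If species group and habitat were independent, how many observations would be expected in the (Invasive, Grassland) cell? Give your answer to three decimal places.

Row total (Invasive) = 229; column total (Grassland) = 378; grand total N = 611.
Expected count = (row total × column total) / N = 229 × 378 / 611 = 141.673.

141.673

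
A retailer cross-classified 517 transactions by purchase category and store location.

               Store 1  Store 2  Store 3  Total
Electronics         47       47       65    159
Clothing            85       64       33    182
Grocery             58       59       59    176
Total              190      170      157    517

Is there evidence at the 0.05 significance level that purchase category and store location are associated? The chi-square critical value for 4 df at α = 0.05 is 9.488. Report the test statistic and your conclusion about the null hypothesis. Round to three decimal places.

Grand total N = 517.
Expected counts (row total × column total / N):
  Electronics, Store 1: 159×190/517 = 58.43327
  Electronics, Store 2: 159×170/517 = 52.28240
  Electronics, Store 3: 159×157/517 = 48.28433
  Clothing, Store 1: 182×190/517 = 66.88588
  Clothing, Store 2: 182×170/517 = 59.84526
  Clothing, Store 3: 182×157/517 = 55.26886
  Grocery, Store 1: 176×190/517 = 64.68085
  Grocery, Store 2: 176×170/517 = 57.87234
  Grocery, Store 3: 176×157/517 = 53.44681
Contributions (O − E)²/E:
  (47 − 58.43327)²/58.43327 = 2.2371
  (47 − 52.28240)²/52.28240 = 0.5337
  (65 − 48.28433)²/48.28433 = 5.7868
  (85 − 66.88588)²/66.88588 = 4.9057
  (64 − 59.84526)²/59.84526 = 0.2884
  (33 − 55.26886)²/55.26886 = 8.9725
  (58 − 64.68085)²/64.68085 = 0.6901
  (59 − 57.87234)²/57.87234 = 0.0220
  (59 − 53.44681)²/53.44681 = 0.5770
χ² = 2.2371 + 0.5337 + 5.7868 + 4.9057 + 0.2884 + 8.9725 + 0.6901 + 0.0220 + 0.5770 = 24.013
df = (3−1)(3−1) = 4. Since 24.013 > 9.488, reject the null hypothesis of independence at α = 0.05.

24.013; reject H₀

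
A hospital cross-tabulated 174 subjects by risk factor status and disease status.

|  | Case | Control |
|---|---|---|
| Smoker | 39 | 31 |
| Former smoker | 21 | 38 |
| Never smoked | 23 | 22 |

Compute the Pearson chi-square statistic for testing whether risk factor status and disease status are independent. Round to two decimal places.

Row totals: 70, 59, 45. Column totals: 83, 91. Grand total N = 174.
Expected counts (row total × column total / N):
  Smoker, Case: 70×83/174 = 33.391
  Smoker, Control: 70×91/174 = 36.609
  Former smoker, Case: 59×83/174 = 28.144
  Former smoker, Control: 59×91/174 = 30.856
  Never smoked, Case: 45×83/174 = 21.466
  Never smoked, Control: 45×91/174 = 23.534
Contributions (O − E)²/E:
  (39 − 33.391)²/33.391 = 0.9422
  (31 − 36.609)²/36.609 = 0.8594
  (21 − 28.144)²/28.144 = 1.8134
  (38 − 30.856)²/30.856 = 1.6540
  (23 − 21.466)²/21.466 = 0.1096
  (22 − 23.534)²/23.534 = 0.1000
χ² = 0.9422 + 0.8594 + 1.8134 + 1.6540 + 0.1096 + 0.1000 = 5.48

5.48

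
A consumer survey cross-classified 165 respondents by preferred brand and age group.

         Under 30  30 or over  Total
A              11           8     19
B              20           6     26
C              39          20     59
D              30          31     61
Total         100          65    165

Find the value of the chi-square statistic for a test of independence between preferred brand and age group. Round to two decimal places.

Grand total N = 165.
Expected counts (row total × column total / N):
  A, Under 30: 19×100/165 = 11.515
  A, 30 or over: 19×65/165 = 7.485
  B, Under 30: 26×100/165 = 15.758
  B, 30 or over: 26×65/165 = 10.242
  C, Under 30: 59×100/165 = 35.758
  C, 30 or over: 59×65/165 = 23.242
  D, Under 30: 61×100/165 = 36.970
  D, 30 or over: 61×65/165 = 24.030
Contributions (O − E)²/E:
  (11 − 11.515)²/11.515 = 0.0230
  (8 − 7.485)²/7.485 = 0.0354
  (20 − 15.758)²/15.758 = 1.1419
  (6 − 10.242)²/10.242 = 1.7569
  (39 − 35.758)²/35.758 = 0.2939
  (20 − 23.242)²/23.242 = 0.4522
  (30 − 36.970)²/36.970 = 1.3141
  (31 − 24.030)²/24.030 = 2.0217
χ² = 0.0230 + 0.0354 + 1.1419 + 1.7569 + 0.2939 + 0.4522 + 1.3141 + 2.0217 = 7.04

7.04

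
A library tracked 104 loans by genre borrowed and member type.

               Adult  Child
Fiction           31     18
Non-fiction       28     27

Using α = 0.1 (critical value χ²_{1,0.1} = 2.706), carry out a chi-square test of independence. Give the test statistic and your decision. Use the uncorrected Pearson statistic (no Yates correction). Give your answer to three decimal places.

1.612; fail to reject H₀

Row totals: 49, 55. Column totals: 59, 45. Grand total N = 104.
Expected counts (row total × column total / N):
  Fiction, Adult: 49×59/104 = 27.7981
  Fiction, Child: 49×45/104 = 21.2019
  Non-fiction, Adult: 55×59/104 = 31.2019
  Non-fiction, Child: 55×45/104 = 23.7981
Contributions (O − E)²/E:
  (31 − 27.7981)²/27.7981 = 0.3688
  (18 − 21.2019)²/21.2019 = 0.4835
  (28 − 31.2019)²/31.2019 = 0.3286
  (27 − 23.7981)²/23.7981 = 0.4308
χ² = 0.3688 + 0.4835 + 0.3286 + 0.4308 = 1.612
df = (2−1)(2−1) = 1. Since 1.612 < 2.706, fail to reject the null hypothesis of independence at α = 0.1.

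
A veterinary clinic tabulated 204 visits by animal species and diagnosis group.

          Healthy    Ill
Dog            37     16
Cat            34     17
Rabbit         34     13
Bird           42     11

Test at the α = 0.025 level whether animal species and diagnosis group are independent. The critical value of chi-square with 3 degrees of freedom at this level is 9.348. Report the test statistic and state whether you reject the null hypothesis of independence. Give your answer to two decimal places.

Row totals: 53, 51, 47, 53. Column totals: 147, 57. Grand total N = 204.
Expected counts (row total × column total / N):
  Dog, Healthy: 53×147/204 = 38.191
  Dog, Ill: 53×57/204 = 14.809
  Cat, Healthy: 51×147/204 = 36.750
  Cat, Ill: 51×57/204 = 14.250
  Rabbit, Healthy: 47×147/204 = 33.868
  Rabbit, Ill: 47×57/204 = 13.132
  Bird, Healthy: 53×147/204 = 38.191
  Bird, Ill: 53×57/204 = 14.809
Contributions (O − E)²/E:
  (37 − 38.191)²/38.191 = 0.0371
  (16 − 14.809)²/14.809 = 0.0958
  (34 − 36.750)²/36.750 = 0.2058
  (17 − 14.250)²/14.250 = 0.5307
  (34 − 33.868)²/33.868 = 0.0005
  (13 − 13.132)²/13.132 = 0.0013
  (42 − 38.191)²/38.191 = 0.3799
  (11 − 14.809)²/14.809 = 0.9797
χ² = 0.0371 + 0.0958 + 0.2058 + 0.5307 + 0.0005 + 0.0013 + 0.3799 + 0.9797 = 2.23
df = (4−1)(2−1) = 3. Since 2.23 < 9.348, fail to reject the null hypothesis of independence at α = 0.025.

2.23; fail to reject H₀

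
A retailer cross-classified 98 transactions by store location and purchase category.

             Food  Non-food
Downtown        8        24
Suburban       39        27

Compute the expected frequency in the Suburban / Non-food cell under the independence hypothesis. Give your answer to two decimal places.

34.35

Row total (Suburban) = 66; column total (Non-food) = 51; grand total N = 98.
Expected count = (row total × column total) / N = 66 × 51 / 98 = 34.35.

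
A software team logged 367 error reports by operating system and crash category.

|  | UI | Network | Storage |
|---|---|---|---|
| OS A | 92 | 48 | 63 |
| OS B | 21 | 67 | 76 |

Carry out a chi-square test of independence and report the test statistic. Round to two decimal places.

45.33

Row totals: 203, 164. Column totals: 113, 115, 139. Grand total N = 367.
Expected counts (row total × column total / N):
  OS A, UI: 203×113/367 = 62.504
  OS A, Network: 203×115/367 = 63.610
  OS A, Storage: 203×139/367 = 76.886
  OS B, UI: 164×113/367 = 50.496
  OS B, Network: 164×115/367 = 51.390
  OS B, Storage: 164×139/367 = 62.114
Contributions (O − E)²/E:
  (92 − 62.504)²/62.504 = 13.9193
  (48 − 63.610)²/63.610 = 3.8307
  (63 − 76.886)²/76.886 = 2.5079
  (21 − 50.496)²/50.496 = 17.2294
  (67 − 51.390)²/51.390 = 4.7416
  (76 − 62.114)²/62.114 = 3.1043
χ² = 13.9193 + 3.8307 + 2.5079 + 17.2294 + 4.7416 + 3.1043 = 45.33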